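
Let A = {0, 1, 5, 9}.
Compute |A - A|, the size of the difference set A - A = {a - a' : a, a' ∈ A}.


A - A = {a - a' : a, a' ∈ A}; |A| = 4.
Bounds: 2|A|-1 ≤ |A - A| ≤ |A|² - |A| + 1, i.e. 7 ≤ |A - A| ≤ 13.
Note: 0 ∈ A - A always (from a - a). The set is symmetric: if d ∈ A - A then -d ∈ A - A.
Enumerate nonzero differences d = a - a' with a > a' (then include -d):
Positive differences: {1, 4, 5, 8, 9}
Full difference set: {0} ∪ (positive diffs) ∪ (negative diffs).
|A - A| = 1 + 2·5 = 11 (matches direct enumeration: 11).

|A - A| = 11


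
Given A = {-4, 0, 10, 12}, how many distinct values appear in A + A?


A + A = {a + a' : a, a' ∈ A}; |A| = 4.
General bounds: 2|A| - 1 ≤ |A + A| ≤ |A|(|A|+1)/2, i.e. 7 ≤ |A + A| ≤ 10.
Lower bound 2|A|-1 is attained iff A is an arithmetic progression.
Enumerate sums a + a' for a ≤ a' (symmetric, so this suffices):
a = -4: -4+-4=-8, -4+0=-4, -4+10=6, -4+12=8
a = 0: 0+0=0, 0+10=10, 0+12=12
a = 10: 10+10=20, 10+12=22
a = 12: 12+12=24
Distinct sums: {-8, -4, 0, 6, 8, 10, 12, 20, 22, 24}
|A + A| = 10

|A + A| = 10


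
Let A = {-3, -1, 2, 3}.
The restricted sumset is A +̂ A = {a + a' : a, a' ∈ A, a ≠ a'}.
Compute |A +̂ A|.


Restricted sumset: A +̂ A = {a + a' : a ∈ A, a' ∈ A, a ≠ a'}.
Equivalently, take A + A and drop any sum 2a that is achievable ONLY as a + a for a ∈ A (i.e. sums representable only with equal summands).
Enumerate pairs (a, a') with a < a' (symmetric, so each unordered pair gives one sum; this covers all a ≠ a'):
  -3 + -1 = -4
  -3 + 2 = -1
  -3 + 3 = 0
  -1 + 2 = 1
  -1 + 3 = 2
  2 + 3 = 5
Collected distinct sums: {-4, -1, 0, 1, 2, 5}
|A +̂ A| = 6
(Reference bound: |A +̂ A| ≥ 2|A| - 3 for |A| ≥ 2, with |A| = 4 giving ≥ 5.)

|A +̂ A| = 6


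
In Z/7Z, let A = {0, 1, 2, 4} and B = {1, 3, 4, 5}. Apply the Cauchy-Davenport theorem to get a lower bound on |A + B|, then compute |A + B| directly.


Cauchy-Davenport: |A + B| ≥ min(p, |A| + |B| - 1) for A, B nonempty in Z/pZ.
|A| = 4, |B| = 4, p = 7.
CD lower bound = min(7, 4 + 4 - 1) = min(7, 7) = 7.
Compute A + B mod 7 directly:
a = 0: 0+1=1, 0+3=3, 0+4=4, 0+5=5
a = 1: 1+1=2, 1+3=4, 1+4=5, 1+5=6
a = 2: 2+1=3, 2+3=5, 2+4=6, 2+5=0
a = 4: 4+1=5, 4+3=0, 4+4=1, 4+5=2
A + B = {0, 1, 2, 3, 4, 5, 6}, so |A + B| = 7.
Verify: 7 ≥ 7? Yes ✓.

CD lower bound = 7, actual |A + B| = 7.


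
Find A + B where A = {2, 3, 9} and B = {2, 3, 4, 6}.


A + B = {a + b : a ∈ A, b ∈ B}.
Enumerate all |A|·|B| = 3·4 = 12 pairs (a, b) and collect distinct sums.
a = 2: 2+2=4, 2+3=5, 2+4=6, 2+6=8
a = 3: 3+2=5, 3+3=6, 3+4=7, 3+6=9
a = 9: 9+2=11, 9+3=12, 9+4=13, 9+6=15
Collecting distinct sums: A + B = {4, 5, 6, 7, 8, 9, 11, 12, 13, 15}
|A + B| = 10

A + B = {4, 5, 6, 7, 8, 9, 11, 12, 13, 15}


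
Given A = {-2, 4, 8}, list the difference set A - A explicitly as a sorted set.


A - A = {a - a' : a, a' ∈ A}.
Compute a - a' for each ordered pair (a, a'):
a = -2: -2--2=0, -2-4=-6, -2-8=-10
a = 4: 4--2=6, 4-4=0, 4-8=-4
a = 8: 8--2=10, 8-4=4, 8-8=0
Collecting distinct values (and noting 0 appears from a-a):
A - A = {-10, -6, -4, 0, 4, 6, 10}
|A - A| = 7

A - A = {-10, -6, -4, 0, 4, 6, 10}


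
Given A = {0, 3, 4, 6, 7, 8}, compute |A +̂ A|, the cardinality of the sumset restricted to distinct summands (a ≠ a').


Restricted sumset: A +̂ A = {a + a' : a ∈ A, a' ∈ A, a ≠ a'}.
Equivalently, take A + A and drop any sum 2a that is achievable ONLY as a + a for a ∈ A (i.e. sums representable only with equal summands).
Enumerate pairs (a, a') with a < a' (symmetric, so each unordered pair gives one sum; this covers all a ≠ a'):
  0 + 3 = 3
  0 + 4 = 4
  0 + 6 = 6
  0 + 7 = 7
  0 + 8 = 8
  3 + 4 = 7
  3 + 6 = 9
  3 + 7 = 10
  3 + 8 = 11
  4 + 6 = 10
  4 + 7 = 11
  4 + 8 = 12
  6 + 7 = 13
  6 + 8 = 14
  7 + 8 = 15
Collected distinct sums: {3, 4, 6, 7, 8, 9, 10, 11, 12, 13, 14, 15}
|A +̂ A| = 12
(Reference bound: |A +̂ A| ≥ 2|A| - 3 for |A| ≥ 2, with |A| = 6 giving ≥ 9.)

|A +̂ A| = 12


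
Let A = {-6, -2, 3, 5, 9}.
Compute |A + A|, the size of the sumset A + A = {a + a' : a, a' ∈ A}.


A + A = {a + a' : a, a' ∈ A}; |A| = 5.
General bounds: 2|A| - 1 ≤ |A + A| ≤ |A|(|A|+1)/2, i.e. 9 ≤ |A + A| ≤ 15.
Lower bound 2|A|-1 is attained iff A is an arithmetic progression.
Enumerate sums a + a' for a ≤ a' (symmetric, so this suffices):
a = -6: -6+-6=-12, -6+-2=-8, -6+3=-3, -6+5=-1, -6+9=3
a = -2: -2+-2=-4, -2+3=1, -2+5=3, -2+9=7
a = 3: 3+3=6, 3+5=8, 3+9=12
a = 5: 5+5=10, 5+9=14
a = 9: 9+9=18
Distinct sums: {-12, -8, -4, -3, -1, 1, 3, 6, 7, 8, 10, 12, 14, 18}
|A + A| = 14

|A + A| = 14


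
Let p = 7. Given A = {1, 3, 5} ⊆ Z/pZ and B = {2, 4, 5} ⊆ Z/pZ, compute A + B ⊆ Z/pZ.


Work in Z/7Z: reduce every sum a + b modulo 7.
Enumerate all 9 pairs:
a = 1: 1+2=3, 1+4=5, 1+5=6
a = 3: 3+2=5, 3+4=0, 3+5=1
a = 5: 5+2=0, 5+4=2, 5+5=3
Distinct residues collected: {0, 1, 2, 3, 5, 6}
|A + B| = 6 (out of 7 total residues).

A + B = {0, 1, 2, 3, 5, 6}


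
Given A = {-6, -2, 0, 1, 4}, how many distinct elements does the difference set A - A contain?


A - A = {a - a' : a, a' ∈ A}; |A| = 5.
Bounds: 2|A|-1 ≤ |A - A| ≤ |A|² - |A| + 1, i.e. 9 ≤ |A - A| ≤ 21.
Note: 0 ∈ A - A always (from a - a). The set is symmetric: if d ∈ A - A then -d ∈ A - A.
Enumerate nonzero differences d = a - a' with a > a' (then include -d):
Positive differences: {1, 2, 3, 4, 6, 7, 10}
Full difference set: {0} ∪ (positive diffs) ∪ (negative diffs).
|A - A| = 1 + 2·7 = 15 (matches direct enumeration: 15).

|A - A| = 15


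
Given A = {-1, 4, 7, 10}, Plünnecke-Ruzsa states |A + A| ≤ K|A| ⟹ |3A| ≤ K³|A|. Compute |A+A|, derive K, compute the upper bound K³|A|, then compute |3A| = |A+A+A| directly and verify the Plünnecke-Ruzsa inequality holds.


|A| = 4.
Step 1: Compute A + A by enumerating all 16 pairs.
A + A = {-2, 3, 6, 8, 9, 11, 14, 17, 20}, so |A + A| = 9.
Step 2: Doubling constant K = |A + A|/|A| = 9/4 = 9/4 ≈ 2.2500.
Step 3: Plünnecke-Ruzsa gives |3A| ≤ K³·|A| = (2.2500)³ · 4 ≈ 45.5625.
Step 4: Compute 3A = A + A + A directly by enumerating all triples (a,b,c) ∈ A³; |3A| = 16.
Step 5: Check 16 ≤ 45.5625? Yes ✓.

K = 9/4, Plünnecke-Ruzsa bound K³|A| ≈ 45.5625, |3A| = 16, inequality holds.


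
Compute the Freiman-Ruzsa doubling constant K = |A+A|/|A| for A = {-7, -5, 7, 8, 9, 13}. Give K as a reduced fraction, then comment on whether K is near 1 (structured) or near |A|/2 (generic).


|A| = 6.
Compute A + A by enumerating all 36 pairs.
A + A = {-14, -12, -10, 0, 1, 2, 3, 4, 6, 8, 14, 15, 16, 17, 18, 20, 21, 22, 26}, so |A + A| = 19.
K = |A + A| / |A| = 19/6 (already in lowest terms) ≈ 3.1667.
Reference: AP of size 6 gives K = 11/6 ≈ 1.8333; a fully generic set of size 6 gives K ≈ 3.5000.

|A| = 6, |A + A| = 19, K = 19/6.


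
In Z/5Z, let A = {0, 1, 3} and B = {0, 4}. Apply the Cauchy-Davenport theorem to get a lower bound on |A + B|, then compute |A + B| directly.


Cauchy-Davenport: |A + B| ≥ min(p, |A| + |B| - 1) for A, B nonempty in Z/pZ.
|A| = 3, |B| = 2, p = 5.
CD lower bound = min(5, 3 + 2 - 1) = min(5, 4) = 4.
Compute A + B mod 5 directly:
a = 0: 0+0=0, 0+4=4
a = 1: 1+0=1, 1+4=0
a = 3: 3+0=3, 3+4=2
A + B = {0, 1, 2, 3, 4}, so |A + B| = 5.
Verify: 5 ≥ 4? Yes ✓.

CD lower bound = 4, actual |A + B| = 5.


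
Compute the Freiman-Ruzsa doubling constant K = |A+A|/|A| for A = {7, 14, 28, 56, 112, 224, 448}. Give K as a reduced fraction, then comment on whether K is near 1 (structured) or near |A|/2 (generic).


|A| = 7.
Compute A + A by enumerating all 49 pairs.
A + A = {14, 21, 28, 35, 42, 56, 63, 70, 84, 112, 119, 126, 140, 168, 224, 231, 238, 252, 280, 336, 448, 455, 462, 476, 504, 560, 672, 896}, so |A + A| = 28.
K = |A + A| / |A| = 28/7 = 4/1 ≈ 4.0000.
Reference: AP of size 7 gives K = 13/7 ≈ 1.8571; a fully generic set of size 7 gives K ≈ 4.0000.

|A| = 7, |A + A| = 28, K = 28/7 = 4/1.


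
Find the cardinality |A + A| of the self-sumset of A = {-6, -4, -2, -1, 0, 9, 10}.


A + A = {a + a' : a, a' ∈ A}; |A| = 7.
General bounds: 2|A| - 1 ≤ |A + A| ≤ |A|(|A|+1)/2, i.e. 13 ≤ |A + A| ≤ 28.
Lower bound 2|A|-1 is attained iff A is an arithmetic progression.
Enumerate sums a + a' for a ≤ a' (symmetric, so this suffices):
a = -6: -6+-6=-12, -6+-4=-10, -6+-2=-8, -6+-1=-7, -6+0=-6, -6+9=3, -6+10=4
a = -4: -4+-4=-8, -4+-2=-6, -4+-1=-5, -4+0=-4, -4+9=5, -4+10=6
a = -2: -2+-2=-4, -2+-1=-3, -2+0=-2, -2+9=7, -2+10=8
a = -1: -1+-1=-2, -1+0=-1, -1+9=8, -1+10=9
a = 0: 0+0=0, 0+9=9, 0+10=10
a = 9: 9+9=18, 9+10=19
a = 10: 10+10=20
Distinct sums: {-12, -10, -8, -7, -6, -5, -4, -3, -2, -1, 0, 3, 4, 5, 6, 7, 8, 9, 10, 18, 19, 20}
|A + A| = 22

|A + A| = 22


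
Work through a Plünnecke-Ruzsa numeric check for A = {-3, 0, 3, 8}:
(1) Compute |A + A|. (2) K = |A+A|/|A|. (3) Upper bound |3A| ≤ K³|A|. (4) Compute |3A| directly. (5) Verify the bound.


|A| = 4.
Step 1: Compute A + A by enumerating all 16 pairs.
A + A = {-6, -3, 0, 3, 5, 6, 8, 11, 16}, so |A + A| = 9.
Step 2: Doubling constant K = |A + A|/|A| = 9/4 = 9/4 ≈ 2.2500.
Step 3: Plünnecke-Ruzsa gives |3A| ≤ K³·|A| = (2.2500)³ · 4 ≈ 45.5625.
Step 4: Compute 3A = A + A + A directly by enumerating all triples (a,b,c) ∈ A³; |3A| = 16.
Step 5: Check 16 ≤ 45.5625? Yes ✓.

K = 9/4, Plünnecke-Ruzsa bound K³|A| ≈ 45.5625, |3A| = 16, inequality holds.


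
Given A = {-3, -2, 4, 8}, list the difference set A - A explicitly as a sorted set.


A - A = {a - a' : a, a' ∈ A}.
Compute a - a' for each ordered pair (a, a'):
a = -3: -3--3=0, -3--2=-1, -3-4=-7, -3-8=-11
a = -2: -2--3=1, -2--2=0, -2-4=-6, -2-8=-10
a = 4: 4--3=7, 4--2=6, 4-4=0, 4-8=-4
a = 8: 8--3=11, 8--2=10, 8-4=4, 8-8=0
Collecting distinct values (and noting 0 appears from a-a):
A - A = {-11, -10, -7, -6, -4, -1, 0, 1, 4, 6, 7, 10, 11}
|A - A| = 13

A - A = {-11, -10, -7, -6, -4, -1, 0, 1, 4, 6, 7, 10, 11}


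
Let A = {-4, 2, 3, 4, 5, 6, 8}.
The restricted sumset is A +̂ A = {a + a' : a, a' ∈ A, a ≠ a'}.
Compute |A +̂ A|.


Restricted sumset: A +̂ A = {a + a' : a ∈ A, a' ∈ A, a ≠ a'}.
Equivalently, take A + A and drop any sum 2a that is achievable ONLY as a + a for a ∈ A (i.e. sums representable only with equal summands).
Enumerate pairs (a, a') with a < a' (symmetric, so each unordered pair gives one sum; this covers all a ≠ a'):
  -4 + 2 = -2
  -4 + 3 = -1
  -4 + 4 = 0
  -4 + 5 = 1
  -4 + 6 = 2
  -4 + 8 = 4
  2 + 3 = 5
  2 + 4 = 6
  2 + 5 = 7
  2 + 6 = 8
  2 + 8 = 10
  3 + 4 = 7
  3 + 5 = 8
  3 + 6 = 9
  3 + 8 = 11
  4 + 5 = 9
  4 + 6 = 10
  4 + 8 = 12
  5 + 6 = 11
  5 + 8 = 13
  6 + 8 = 14
Collected distinct sums: {-2, -1, 0, 1, 2, 4, 5, 6, 7, 8, 9, 10, 11, 12, 13, 14}
|A +̂ A| = 16
(Reference bound: |A +̂ A| ≥ 2|A| - 3 for |A| ≥ 2, with |A| = 7 giving ≥ 11.)

|A +̂ A| = 16


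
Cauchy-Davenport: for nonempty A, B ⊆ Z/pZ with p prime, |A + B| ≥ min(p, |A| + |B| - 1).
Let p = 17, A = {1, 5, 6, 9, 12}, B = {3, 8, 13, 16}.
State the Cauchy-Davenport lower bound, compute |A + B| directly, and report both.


Cauchy-Davenport: |A + B| ≥ min(p, |A| + |B| - 1) for A, B nonempty in Z/pZ.
|A| = 5, |B| = 4, p = 17.
CD lower bound = min(17, 5 + 4 - 1) = min(17, 8) = 8.
Compute A + B mod 17 directly:
a = 1: 1+3=4, 1+8=9, 1+13=14, 1+16=0
a = 5: 5+3=8, 5+8=13, 5+13=1, 5+16=4
a = 6: 6+3=9, 6+8=14, 6+13=2, 6+16=5
a = 9: 9+3=12, 9+8=0, 9+13=5, 9+16=8
a = 12: 12+3=15, 12+8=3, 12+13=8, 12+16=11
A + B = {0, 1, 2, 3, 4, 5, 8, 9, 11, 12, 13, 14, 15}, so |A + B| = 13.
Verify: 13 ≥ 8? Yes ✓.

CD lower bound = 8, actual |A + B| = 13.


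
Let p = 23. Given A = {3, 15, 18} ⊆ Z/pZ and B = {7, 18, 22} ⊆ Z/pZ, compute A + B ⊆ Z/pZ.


Work in Z/23Z: reduce every sum a + b modulo 23.
Enumerate all 9 pairs:
a = 3: 3+7=10, 3+18=21, 3+22=2
a = 15: 15+7=22, 15+18=10, 15+22=14
a = 18: 18+7=2, 18+18=13, 18+22=17
Distinct residues collected: {2, 10, 13, 14, 17, 21, 22}
|A + B| = 7 (out of 23 total residues).

A + B = {2, 10, 13, 14, 17, 21, 22}


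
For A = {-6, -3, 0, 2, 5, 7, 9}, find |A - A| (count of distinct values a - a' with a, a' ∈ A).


A - A = {a - a' : a, a' ∈ A}; |A| = 7.
Bounds: 2|A|-1 ≤ |A - A| ≤ |A|² - |A| + 1, i.e. 13 ≤ |A - A| ≤ 43.
Note: 0 ∈ A - A always (from a - a). The set is symmetric: if d ∈ A - A then -d ∈ A - A.
Enumerate nonzero differences d = a - a' with a > a' (then include -d):
Positive differences: {2, 3, 4, 5, 6, 7, 8, 9, 10, 11, 12, 13, 15}
Full difference set: {0} ∪ (positive diffs) ∪ (negative diffs).
|A - A| = 1 + 2·13 = 27 (matches direct enumeration: 27).

|A - A| = 27


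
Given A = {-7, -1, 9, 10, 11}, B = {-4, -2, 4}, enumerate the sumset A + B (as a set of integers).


A + B = {a + b : a ∈ A, b ∈ B}.
Enumerate all |A|·|B| = 5·3 = 15 pairs (a, b) and collect distinct sums.
a = -7: -7+-4=-11, -7+-2=-9, -7+4=-3
a = -1: -1+-4=-5, -1+-2=-3, -1+4=3
a = 9: 9+-4=5, 9+-2=7, 9+4=13
a = 10: 10+-4=6, 10+-2=8, 10+4=14
a = 11: 11+-4=7, 11+-2=9, 11+4=15
Collecting distinct sums: A + B = {-11, -9, -5, -3, 3, 5, 6, 7, 8, 9, 13, 14, 15}
|A + B| = 13

A + B = {-11, -9, -5, -3, 3, 5, 6, 7, 8, 9, 13, 14, 15}


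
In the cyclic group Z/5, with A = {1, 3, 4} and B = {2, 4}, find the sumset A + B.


Work in Z/5Z: reduce every sum a + b modulo 5.
Enumerate all 6 pairs:
a = 1: 1+2=3, 1+4=0
a = 3: 3+2=0, 3+4=2
a = 4: 4+2=1, 4+4=3
Distinct residues collected: {0, 1, 2, 3}
|A + B| = 4 (out of 5 total residues).

A + B = {0, 1, 2, 3}


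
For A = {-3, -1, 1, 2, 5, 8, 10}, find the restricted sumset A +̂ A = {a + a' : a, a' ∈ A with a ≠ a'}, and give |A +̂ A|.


Restricted sumset: A +̂ A = {a + a' : a ∈ A, a' ∈ A, a ≠ a'}.
Equivalently, take A + A and drop any sum 2a that is achievable ONLY as a + a for a ∈ A (i.e. sums representable only with equal summands).
Enumerate pairs (a, a') with a < a' (symmetric, so each unordered pair gives one sum; this covers all a ≠ a'):
  -3 + -1 = -4
  -3 + 1 = -2
  -3 + 2 = -1
  -3 + 5 = 2
  -3 + 8 = 5
  -3 + 10 = 7
  -1 + 1 = 0
  -1 + 2 = 1
  -1 + 5 = 4
  -1 + 8 = 7
  -1 + 10 = 9
  1 + 2 = 3
  1 + 5 = 6
  1 + 8 = 9
  1 + 10 = 11
  2 + 5 = 7
  2 + 8 = 10
  2 + 10 = 12
  5 + 8 = 13
  5 + 10 = 15
  8 + 10 = 18
Collected distinct sums: {-4, -2, -1, 0, 1, 2, 3, 4, 5, 6, 7, 9, 10, 11, 12, 13, 15, 18}
|A +̂ A| = 18
(Reference bound: |A +̂ A| ≥ 2|A| - 3 for |A| ≥ 2, with |A| = 7 giving ≥ 11.)

|A +̂ A| = 18


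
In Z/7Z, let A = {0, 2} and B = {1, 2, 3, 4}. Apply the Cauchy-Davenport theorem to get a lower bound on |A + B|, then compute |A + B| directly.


Cauchy-Davenport: |A + B| ≥ min(p, |A| + |B| - 1) for A, B nonempty in Z/pZ.
|A| = 2, |B| = 4, p = 7.
CD lower bound = min(7, 2 + 4 - 1) = min(7, 5) = 5.
Compute A + B mod 7 directly:
a = 0: 0+1=1, 0+2=2, 0+3=3, 0+4=4
a = 2: 2+1=3, 2+2=4, 2+3=5, 2+4=6
A + B = {1, 2, 3, 4, 5, 6}, so |A + B| = 6.
Verify: 6 ≥ 5? Yes ✓.

CD lower bound = 5, actual |A + B| = 6.


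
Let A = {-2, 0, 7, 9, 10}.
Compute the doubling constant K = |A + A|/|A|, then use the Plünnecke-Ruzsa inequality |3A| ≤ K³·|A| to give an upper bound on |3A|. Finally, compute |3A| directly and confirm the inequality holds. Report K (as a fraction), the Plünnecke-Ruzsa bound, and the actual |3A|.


|A| = 5.
Step 1: Compute A + A by enumerating all 25 pairs.
A + A = {-4, -2, 0, 5, 7, 8, 9, 10, 14, 16, 17, 18, 19, 20}, so |A + A| = 14.
Step 2: Doubling constant K = |A + A|/|A| = 14/5 = 14/5 ≈ 2.8000.
Step 3: Plünnecke-Ruzsa gives |3A| ≤ K³·|A| = (2.8000)³ · 5 ≈ 109.7600.
Step 4: Compute 3A = A + A + A directly by enumerating all triples (a,b,c) ∈ A³; |3A| = 28.
Step 5: Check 28 ≤ 109.7600? Yes ✓.

K = 14/5, Plünnecke-Ruzsa bound K³|A| ≈ 109.7600, |3A| = 28, inequality holds.


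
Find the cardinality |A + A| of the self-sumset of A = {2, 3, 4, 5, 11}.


A + A = {a + a' : a, a' ∈ A}; |A| = 5.
General bounds: 2|A| - 1 ≤ |A + A| ≤ |A|(|A|+1)/2, i.e. 9 ≤ |A + A| ≤ 15.
Lower bound 2|A|-1 is attained iff A is an arithmetic progression.
Enumerate sums a + a' for a ≤ a' (symmetric, so this suffices):
a = 2: 2+2=4, 2+3=5, 2+4=6, 2+5=7, 2+11=13
a = 3: 3+3=6, 3+4=7, 3+5=8, 3+11=14
a = 4: 4+4=8, 4+5=9, 4+11=15
a = 5: 5+5=10, 5+11=16
a = 11: 11+11=22
Distinct sums: {4, 5, 6, 7, 8, 9, 10, 13, 14, 15, 16, 22}
|A + A| = 12

|A + A| = 12


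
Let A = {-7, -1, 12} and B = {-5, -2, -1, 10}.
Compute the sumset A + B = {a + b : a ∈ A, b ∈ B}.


A + B = {a + b : a ∈ A, b ∈ B}.
Enumerate all |A|·|B| = 3·4 = 12 pairs (a, b) and collect distinct sums.
a = -7: -7+-5=-12, -7+-2=-9, -7+-1=-8, -7+10=3
a = -1: -1+-5=-6, -1+-2=-3, -1+-1=-2, -1+10=9
a = 12: 12+-5=7, 12+-2=10, 12+-1=11, 12+10=22
Collecting distinct sums: A + B = {-12, -9, -8, -6, -3, -2, 3, 7, 9, 10, 11, 22}
|A + B| = 12

A + B = {-12, -9, -8, -6, -3, -2, 3, 7, 9, 10, 11, 22}


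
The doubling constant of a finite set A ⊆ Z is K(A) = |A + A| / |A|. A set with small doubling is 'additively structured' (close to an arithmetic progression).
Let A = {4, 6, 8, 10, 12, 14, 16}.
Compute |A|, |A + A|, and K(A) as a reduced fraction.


|A| = 7.
Compute A + A by enumerating all 49 pairs.
A + A = {8, 10, 12, 14, 16, 18, 20, 22, 24, 26, 28, 30, 32}, so |A + A| = 13.
K = |A + A| / |A| = 13/7 (already in lowest terms) ≈ 1.8571.
Reference: AP of size 7 gives K = 13/7 ≈ 1.8571; a fully generic set of size 7 gives K ≈ 4.0000.

|A| = 7, |A + A| = 13, K = 13/7.


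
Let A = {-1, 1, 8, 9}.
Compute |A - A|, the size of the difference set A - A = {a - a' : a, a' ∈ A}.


A - A = {a - a' : a, a' ∈ A}; |A| = 4.
Bounds: 2|A|-1 ≤ |A - A| ≤ |A|² - |A| + 1, i.e. 7 ≤ |A - A| ≤ 13.
Note: 0 ∈ A - A always (from a - a). The set is symmetric: if d ∈ A - A then -d ∈ A - A.
Enumerate nonzero differences d = a - a' with a > a' (then include -d):
Positive differences: {1, 2, 7, 8, 9, 10}
Full difference set: {0} ∪ (positive diffs) ∪ (negative diffs).
|A - A| = 1 + 2·6 = 13 (matches direct enumeration: 13).

|A - A| = 13


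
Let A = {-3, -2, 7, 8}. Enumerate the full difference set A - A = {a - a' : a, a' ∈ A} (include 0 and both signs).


A - A = {a - a' : a, a' ∈ A}.
Compute a - a' for each ordered pair (a, a'):
a = -3: -3--3=0, -3--2=-1, -3-7=-10, -3-8=-11
a = -2: -2--3=1, -2--2=0, -2-7=-9, -2-8=-10
a = 7: 7--3=10, 7--2=9, 7-7=0, 7-8=-1
a = 8: 8--3=11, 8--2=10, 8-7=1, 8-8=0
Collecting distinct values (and noting 0 appears from a-a):
A - A = {-11, -10, -9, -1, 0, 1, 9, 10, 11}
|A - A| = 9

A - A = {-11, -10, -9, -1, 0, 1, 9, 10, 11}


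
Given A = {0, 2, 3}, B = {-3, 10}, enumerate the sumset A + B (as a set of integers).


A + B = {a + b : a ∈ A, b ∈ B}.
Enumerate all |A|·|B| = 3·2 = 6 pairs (a, b) and collect distinct sums.
a = 0: 0+-3=-3, 0+10=10
a = 2: 2+-3=-1, 2+10=12
a = 3: 3+-3=0, 3+10=13
Collecting distinct sums: A + B = {-3, -1, 0, 10, 12, 13}
|A + B| = 6

A + B = {-3, -1, 0, 10, 12, 13}


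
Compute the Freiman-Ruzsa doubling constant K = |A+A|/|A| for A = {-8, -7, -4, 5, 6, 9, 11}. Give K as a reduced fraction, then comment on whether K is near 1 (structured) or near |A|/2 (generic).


|A| = 7.
Compute A + A by enumerating all 49 pairs.
A + A = {-16, -15, -14, -12, -11, -8, -3, -2, -1, 1, 2, 3, 4, 5, 7, 10, 11, 12, 14, 15, 16, 17, 18, 20, 22}, so |A + A| = 25.
K = |A + A| / |A| = 25/7 (already in lowest terms) ≈ 3.5714.
Reference: AP of size 7 gives K = 13/7 ≈ 1.8571; a fully generic set of size 7 gives K ≈ 4.0000.

|A| = 7, |A + A| = 25, K = 25/7.


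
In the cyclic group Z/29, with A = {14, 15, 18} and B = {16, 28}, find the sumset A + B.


Work in Z/29Z: reduce every sum a + b modulo 29.
Enumerate all 6 pairs:
a = 14: 14+16=1, 14+28=13
a = 15: 15+16=2, 15+28=14
a = 18: 18+16=5, 18+28=17
Distinct residues collected: {1, 2, 5, 13, 14, 17}
|A + B| = 6 (out of 29 total residues).

A + B = {1, 2, 5, 13, 14, 17}


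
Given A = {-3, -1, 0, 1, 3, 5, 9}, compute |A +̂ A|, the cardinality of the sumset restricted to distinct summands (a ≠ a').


Restricted sumset: A +̂ A = {a + a' : a ∈ A, a' ∈ A, a ≠ a'}.
Equivalently, take A + A and drop any sum 2a that is achievable ONLY as a + a for a ∈ A (i.e. sums representable only with equal summands).
Enumerate pairs (a, a') with a < a' (symmetric, so each unordered pair gives one sum; this covers all a ≠ a'):
  -3 + -1 = -4
  -3 + 0 = -3
  -3 + 1 = -2
  -3 + 3 = 0
  -3 + 5 = 2
  -3 + 9 = 6
  -1 + 0 = -1
  -1 + 1 = 0
  -1 + 3 = 2
  -1 + 5 = 4
  -1 + 9 = 8
  0 + 1 = 1
  0 + 3 = 3
  0 + 5 = 5
  0 + 9 = 9
  1 + 3 = 4
  1 + 5 = 6
  1 + 9 = 10
  3 + 5 = 8
  3 + 9 = 12
  5 + 9 = 14
Collected distinct sums: {-4, -3, -2, -1, 0, 1, 2, 3, 4, 5, 6, 8, 9, 10, 12, 14}
|A +̂ A| = 16
(Reference bound: |A +̂ A| ≥ 2|A| - 3 for |A| ≥ 2, with |A| = 7 giving ≥ 11.)

|A +̂ A| = 16


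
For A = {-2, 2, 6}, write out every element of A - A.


A - A = {a - a' : a, a' ∈ A}.
Compute a - a' for each ordered pair (a, a'):
a = -2: -2--2=0, -2-2=-4, -2-6=-8
a = 2: 2--2=4, 2-2=0, 2-6=-4
a = 6: 6--2=8, 6-2=4, 6-6=0
Collecting distinct values (and noting 0 appears from a-a):
A - A = {-8, -4, 0, 4, 8}
|A - A| = 5

A - A = {-8, -4, 0, 4, 8}


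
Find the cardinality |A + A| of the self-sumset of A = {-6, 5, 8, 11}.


A + A = {a + a' : a, a' ∈ A}; |A| = 4.
General bounds: 2|A| - 1 ≤ |A + A| ≤ |A|(|A|+1)/2, i.e. 7 ≤ |A + A| ≤ 10.
Lower bound 2|A|-1 is attained iff A is an arithmetic progression.
Enumerate sums a + a' for a ≤ a' (symmetric, so this suffices):
a = -6: -6+-6=-12, -6+5=-1, -6+8=2, -6+11=5
a = 5: 5+5=10, 5+8=13, 5+11=16
a = 8: 8+8=16, 8+11=19
a = 11: 11+11=22
Distinct sums: {-12, -1, 2, 5, 10, 13, 16, 19, 22}
|A + A| = 9

|A + A| = 9


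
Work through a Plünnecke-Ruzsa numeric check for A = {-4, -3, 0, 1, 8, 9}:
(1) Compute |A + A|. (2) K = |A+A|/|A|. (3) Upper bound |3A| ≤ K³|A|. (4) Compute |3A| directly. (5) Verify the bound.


|A| = 6.
Step 1: Compute A + A by enumerating all 36 pairs.
A + A = {-8, -7, -6, -4, -3, -2, 0, 1, 2, 4, 5, 6, 8, 9, 10, 16, 17, 18}, so |A + A| = 18.
Step 2: Doubling constant K = |A + A|/|A| = 18/6 = 18/6 ≈ 3.0000.
Step 3: Plünnecke-Ruzsa gives |3A| ≤ K³·|A| = (3.0000)³ · 6 ≈ 162.0000.
Step 4: Compute 3A = A + A + A directly by enumerating all triples (a,b,c) ∈ A³; |3A| = 36.
Step 5: Check 36 ≤ 162.0000? Yes ✓.

K = 18/6, Plünnecke-Ruzsa bound K³|A| ≈ 162.0000, |3A| = 36, inequality holds.


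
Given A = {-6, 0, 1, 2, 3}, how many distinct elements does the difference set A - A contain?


A - A = {a - a' : a, a' ∈ A}; |A| = 5.
Bounds: 2|A|-1 ≤ |A - A| ≤ |A|² - |A| + 1, i.e. 9 ≤ |A - A| ≤ 21.
Note: 0 ∈ A - A always (from a - a). The set is symmetric: if d ∈ A - A then -d ∈ A - A.
Enumerate nonzero differences d = a - a' with a > a' (then include -d):
Positive differences: {1, 2, 3, 6, 7, 8, 9}
Full difference set: {0} ∪ (positive diffs) ∪ (negative diffs).
|A - A| = 1 + 2·7 = 15 (matches direct enumeration: 15).

|A - A| = 15


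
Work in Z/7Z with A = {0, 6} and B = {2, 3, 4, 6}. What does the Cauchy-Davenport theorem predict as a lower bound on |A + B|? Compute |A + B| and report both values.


Cauchy-Davenport: |A + B| ≥ min(p, |A| + |B| - 1) for A, B nonempty in Z/pZ.
|A| = 2, |B| = 4, p = 7.
CD lower bound = min(7, 2 + 4 - 1) = min(7, 5) = 5.
Compute A + B mod 7 directly:
a = 0: 0+2=2, 0+3=3, 0+4=4, 0+6=6
a = 6: 6+2=1, 6+3=2, 6+4=3, 6+6=5
A + B = {1, 2, 3, 4, 5, 6}, so |A + B| = 6.
Verify: 6 ≥ 5? Yes ✓.

CD lower bound = 5, actual |A + B| = 6.


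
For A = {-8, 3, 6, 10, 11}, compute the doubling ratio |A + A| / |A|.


|A| = 5.
Compute A + A by enumerating all 25 pairs.
A + A = {-16, -5, -2, 2, 3, 6, 9, 12, 13, 14, 16, 17, 20, 21, 22}, so |A + A| = 15.
K = |A + A| / |A| = 15/5 = 3/1 ≈ 3.0000.
Reference: AP of size 5 gives K = 9/5 ≈ 1.8000; a fully generic set of size 5 gives K ≈ 3.0000.

|A| = 5, |A + A| = 15, K = 15/5 = 3/1.


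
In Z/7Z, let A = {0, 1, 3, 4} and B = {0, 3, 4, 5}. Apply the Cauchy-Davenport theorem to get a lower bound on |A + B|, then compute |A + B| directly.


Cauchy-Davenport: |A + B| ≥ min(p, |A| + |B| - 1) for A, B nonempty in Z/pZ.
|A| = 4, |B| = 4, p = 7.
CD lower bound = min(7, 4 + 4 - 1) = min(7, 7) = 7.
Compute A + B mod 7 directly:
a = 0: 0+0=0, 0+3=3, 0+4=4, 0+5=5
a = 1: 1+0=1, 1+3=4, 1+4=5, 1+5=6
a = 3: 3+0=3, 3+3=6, 3+4=0, 3+5=1
a = 4: 4+0=4, 4+3=0, 4+4=1, 4+5=2
A + B = {0, 1, 2, 3, 4, 5, 6}, so |A + B| = 7.
Verify: 7 ≥ 7? Yes ✓.

CD lower bound = 7, actual |A + B| = 7.


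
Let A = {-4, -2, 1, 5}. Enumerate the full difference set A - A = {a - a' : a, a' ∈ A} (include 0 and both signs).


A - A = {a - a' : a, a' ∈ A}.
Compute a - a' for each ordered pair (a, a'):
a = -4: -4--4=0, -4--2=-2, -4-1=-5, -4-5=-9
a = -2: -2--4=2, -2--2=0, -2-1=-3, -2-5=-7
a = 1: 1--4=5, 1--2=3, 1-1=0, 1-5=-4
a = 5: 5--4=9, 5--2=7, 5-1=4, 5-5=0
Collecting distinct values (and noting 0 appears from a-a):
A - A = {-9, -7, -5, -4, -3, -2, 0, 2, 3, 4, 5, 7, 9}
|A - A| = 13

A - A = {-9, -7, -5, -4, -3, -2, 0, 2, 3, 4, 5, 7, 9}


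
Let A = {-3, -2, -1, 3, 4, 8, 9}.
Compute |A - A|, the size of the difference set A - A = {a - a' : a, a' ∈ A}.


A - A = {a - a' : a, a' ∈ A}; |A| = 7.
Bounds: 2|A|-1 ≤ |A - A| ≤ |A|² - |A| + 1, i.e. 13 ≤ |A - A| ≤ 43.
Note: 0 ∈ A - A always (from a - a). The set is symmetric: if d ∈ A - A then -d ∈ A - A.
Enumerate nonzero differences d = a - a' with a > a' (then include -d):
Positive differences: {1, 2, 4, 5, 6, 7, 9, 10, 11, 12}
Full difference set: {0} ∪ (positive diffs) ∪ (negative diffs).
|A - A| = 1 + 2·10 = 21 (matches direct enumeration: 21).

|A - A| = 21


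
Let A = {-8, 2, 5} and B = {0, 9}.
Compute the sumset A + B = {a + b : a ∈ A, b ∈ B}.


A + B = {a + b : a ∈ A, b ∈ B}.
Enumerate all |A|·|B| = 3·2 = 6 pairs (a, b) and collect distinct sums.
a = -8: -8+0=-8, -8+9=1
a = 2: 2+0=2, 2+9=11
a = 5: 5+0=5, 5+9=14
Collecting distinct sums: A + B = {-8, 1, 2, 5, 11, 14}
|A + B| = 6

A + B = {-8, 1, 2, 5, 11, 14}


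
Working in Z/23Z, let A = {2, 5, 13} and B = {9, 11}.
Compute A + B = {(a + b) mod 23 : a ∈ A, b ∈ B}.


Work in Z/23Z: reduce every sum a + b modulo 23.
Enumerate all 6 pairs:
a = 2: 2+9=11, 2+11=13
a = 5: 5+9=14, 5+11=16
a = 13: 13+9=22, 13+11=1
Distinct residues collected: {1, 11, 13, 14, 16, 22}
|A + B| = 6 (out of 23 total residues).

A + B = {1, 11, 13, 14, 16, 22}


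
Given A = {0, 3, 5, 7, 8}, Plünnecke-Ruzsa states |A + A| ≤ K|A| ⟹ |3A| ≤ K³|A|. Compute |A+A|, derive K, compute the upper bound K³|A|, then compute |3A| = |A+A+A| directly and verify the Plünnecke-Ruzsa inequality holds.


|A| = 5.
Step 1: Compute A + A by enumerating all 25 pairs.
A + A = {0, 3, 5, 6, 7, 8, 10, 11, 12, 13, 14, 15, 16}, so |A + A| = 13.
Step 2: Doubling constant K = |A + A|/|A| = 13/5 = 13/5 ≈ 2.6000.
Step 3: Plünnecke-Ruzsa gives |3A| ≤ K³·|A| = (2.6000)³ · 5 ≈ 87.8800.
Step 4: Compute 3A = A + A + A directly by enumerating all triples (a,b,c) ∈ A³; |3A| = 22.
Step 5: Check 22 ≤ 87.8800? Yes ✓.

K = 13/5, Plünnecke-Ruzsa bound K³|A| ≈ 87.8800, |3A| = 22, inequality holds.


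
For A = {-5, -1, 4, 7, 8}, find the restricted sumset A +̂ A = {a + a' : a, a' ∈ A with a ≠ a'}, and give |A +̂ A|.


Restricted sumset: A +̂ A = {a + a' : a ∈ A, a' ∈ A, a ≠ a'}.
Equivalently, take A + A and drop any sum 2a that is achievable ONLY as a + a for a ∈ A (i.e. sums representable only with equal summands).
Enumerate pairs (a, a') with a < a' (symmetric, so each unordered pair gives one sum; this covers all a ≠ a'):
  -5 + -1 = -6
  -5 + 4 = -1
  -5 + 7 = 2
  -5 + 8 = 3
  -1 + 4 = 3
  -1 + 7 = 6
  -1 + 8 = 7
  4 + 7 = 11
  4 + 8 = 12
  7 + 8 = 15
Collected distinct sums: {-6, -1, 2, 3, 6, 7, 11, 12, 15}
|A +̂ A| = 9
(Reference bound: |A +̂ A| ≥ 2|A| - 3 for |A| ≥ 2, with |A| = 5 giving ≥ 7.)

|A +̂ A| = 9


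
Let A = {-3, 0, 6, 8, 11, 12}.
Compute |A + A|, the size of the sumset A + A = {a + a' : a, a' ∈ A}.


A + A = {a + a' : a, a' ∈ A}; |A| = 6.
General bounds: 2|A| - 1 ≤ |A + A| ≤ |A|(|A|+1)/2, i.e. 11 ≤ |A + A| ≤ 21.
Lower bound 2|A|-1 is attained iff A is an arithmetic progression.
Enumerate sums a + a' for a ≤ a' (symmetric, so this suffices):
a = -3: -3+-3=-6, -3+0=-3, -3+6=3, -3+8=5, -3+11=8, -3+12=9
a = 0: 0+0=0, 0+6=6, 0+8=8, 0+11=11, 0+12=12
a = 6: 6+6=12, 6+8=14, 6+11=17, 6+12=18
a = 8: 8+8=16, 8+11=19, 8+12=20
a = 11: 11+11=22, 11+12=23
a = 12: 12+12=24
Distinct sums: {-6, -3, 0, 3, 5, 6, 8, 9, 11, 12, 14, 16, 17, 18, 19, 20, 22, 23, 24}
|A + A| = 19

|A + A| = 19


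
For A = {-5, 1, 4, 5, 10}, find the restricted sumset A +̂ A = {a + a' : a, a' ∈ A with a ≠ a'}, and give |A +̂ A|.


Restricted sumset: A +̂ A = {a + a' : a ∈ A, a' ∈ A, a ≠ a'}.
Equivalently, take A + A and drop any sum 2a that is achievable ONLY as a + a for a ∈ A (i.e. sums representable only with equal summands).
Enumerate pairs (a, a') with a < a' (symmetric, so each unordered pair gives one sum; this covers all a ≠ a'):
  -5 + 1 = -4
  -5 + 4 = -1
  -5 + 5 = 0
  -5 + 10 = 5
  1 + 4 = 5
  1 + 5 = 6
  1 + 10 = 11
  4 + 5 = 9
  4 + 10 = 14
  5 + 10 = 15
Collected distinct sums: {-4, -1, 0, 5, 6, 9, 11, 14, 15}
|A +̂ A| = 9
(Reference bound: |A +̂ A| ≥ 2|A| - 3 for |A| ≥ 2, with |A| = 5 giving ≥ 7.)

|A +̂ A| = 9


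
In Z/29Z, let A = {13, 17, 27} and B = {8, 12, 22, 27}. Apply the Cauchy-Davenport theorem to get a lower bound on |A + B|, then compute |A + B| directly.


Cauchy-Davenport: |A + B| ≥ min(p, |A| + |B| - 1) for A, B nonempty in Z/pZ.
|A| = 3, |B| = 4, p = 29.
CD lower bound = min(29, 3 + 4 - 1) = min(29, 6) = 6.
Compute A + B mod 29 directly:
a = 13: 13+8=21, 13+12=25, 13+22=6, 13+27=11
a = 17: 17+8=25, 17+12=0, 17+22=10, 17+27=15
a = 27: 27+8=6, 27+12=10, 27+22=20, 27+27=25
A + B = {0, 6, 10, 11, 15, 20, 21, 25}, so |A + B| = 8.
Verify: 8 ≥ 6? Yes ✓.

CD lower bound = 6, actual |A + B| = 8.


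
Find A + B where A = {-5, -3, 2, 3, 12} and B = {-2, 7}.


A + B = {a + b : a ∈ A, b ∈ B}.
Enumerate all |A|·|B| = 5·2 = 10 pairs (a, b) and collect distinct sums.
a = -5: -5+-2=-7, -5+7=2
a = -3: -3+-2=-5, -3+7=4
a = 2: 2+-2=0, 2+7=9
a = 3: 3+-2=1, 3+7=10
a = 12: 12+-2=10, 12+7=19
Collecting distinct sums: A + B = {-7, -5, 0, 1, 2, 4, 9, 10, 19}
|A + B| = 9

A + B = {-7, -5, 0, 1, 2, 4, 9, 10, 19}


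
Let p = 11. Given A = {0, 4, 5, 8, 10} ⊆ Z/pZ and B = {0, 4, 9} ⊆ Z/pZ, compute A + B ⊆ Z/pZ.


Work in Z/11Z: reduce every sum a + b modulo 11.
Enumerate all 15 pairs:
a = 0: 0+0=0, 0+4=4, 0+9=9
a = 4: 4+0=4, 4+4=8, 4+9=2
a = 5: 5+0=5, 5+4=9, 5+9=3
a = 8: 8+0=8, 8+4=1, 8+9=6
a = 10: 10+0=10, 10+4=3, 10+9=8
Distinct residues collected: {0, 1, 2, 3, 4, 5, 6, 8, 9, 10}
|A + B| = 10 (out of 11 total residues).

A + B = {0, 1, 2, 3, 4, 5, 6, 8, 9, 10}


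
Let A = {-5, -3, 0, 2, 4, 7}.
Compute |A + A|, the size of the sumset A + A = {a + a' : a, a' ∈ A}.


A + A = {a + a' : a, a' ∈ A}; |A| = 6.
General bounds: 2|A| - 1 ≤ |A + A| ≤ |A|(|A|+1)/2, i.e. 11 ≤ |A + A| ≤ 21.
Lower bound 2|A|-1 is attained iff A is an arithmetic progression.
Enumerate sums a + a' for a ≤ a' (symmetric, so this suffices):
a = -5: -5+-5=-10, -5+-3=-8, -5+0=-5, -5+2=-3, -5+4=-1, -5+7=2
a = -3: -3+-3=-6, -3+0=-3, -3+2=-1, -3+4=1, -3+7=4
a = 0: 0+0=0, 0+2=2, 0+4=4, 0+7=7
a = 2: 2+2=4, 2+4=6, 2+7=9
a = 4: 4+4=8, 4+7=11
a = 7: 7+7=14
Distinct sums: {-10, -8, -6, -5, -3, -1, 0, 1, 2, 4, 6, 7, 8, 9, 11, 14}
|A + A| = 16

|A + A| = 16


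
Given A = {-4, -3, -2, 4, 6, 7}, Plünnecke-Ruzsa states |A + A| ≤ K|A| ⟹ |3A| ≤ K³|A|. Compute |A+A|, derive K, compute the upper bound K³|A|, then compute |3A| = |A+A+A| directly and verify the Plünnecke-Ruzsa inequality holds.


|A| = 6.
Step 1: Compute A + A by enumerating all 36 pairs.
A + A = {-8, -7, -6, -5, -4, 0, 1, 2, 3, 4, 5, 8, 10, 11, 12, 13, 14}, so |A + A| = 17.
Step 2: Doubling constant K = |A + A|/|A| = 17/6 = 17/6 ≈ 2.8333.
Step 3: Plünnecke-Ruzsa gives |3A| ≤ K³·|A| = (2.8333)³ · 6 ≈ 136.4722.
Step 4: Compute 3A = A + A + A directly by enumerating all triples (a,b,c) ∈ A³; |3A| = 32.
Step 5: Check 32 ≤ 136.4722? Yes ✓.

K = 17/6, Plünnecke-Ruzsa bound K³|A| ≈ 136.4722, |3A| = 32, inequality holds.


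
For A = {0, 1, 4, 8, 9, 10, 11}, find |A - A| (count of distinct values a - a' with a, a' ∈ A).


A - A = {a - a' : a, a' ∈ A}; |A| = 7.
Bounds: 2|A|-1 ≤ |A - A| ≤ |A|² - |A| + 1, i.e. 13 ≤ |A - A| ≤ 43.
Note: 0 ∈ A - A always (from a - a). The set is symmetric: if d ∈ A - A then -d ∈ A - A.
Enumerate nonzero differences d = a - a' with a > a' (then include -d):
Positive differences: {1, 2, 3, 4, 5, 6, 7, 8, 9, 10, 11}
Full difference set: {0} ∪ (positive diffs) ∪ (negative diffs).
|A - A| = 1 + 2·11 = 23 (matches direct enumeration: 23).

|A - A| = 23


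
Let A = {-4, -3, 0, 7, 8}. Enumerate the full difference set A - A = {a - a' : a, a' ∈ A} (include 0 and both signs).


A - A = {a - a' : a, a' ∈ A}.
Compute a - a' for each ordered pair (a, a'):
a = -4: -4--4=0, -4--3=-1, -4-0=-4, -4-7=-11, -4-8=-12
a = -3: -3--4=1, -3--3=0, -3-0=-3, -3-7=-10, -3-8=-11
a = 0: 0--4=4, 0--3=3, 0-0=0, 0-7=-7, 0-8=-8
a = 7: 7--4=11, 7--3=10, 7-0=7, 7-7=0, 7-8=-1
a = 8: 8--4=12, 8--3=11, 8-0=8, 8-7=1, 8-8=0
Collecting distinct values (and noting 0 appears from a-a):
A - A = {-12, -11, -10, -8, -7, -4, -3, -1, 0, 1, 3, 4, 7, 8, 10, 11, 12}
|A - A| = 17

A - A = {-12, -11, -10, -8, -7, -4, -3, -1, 0, 1, 3, 4, 7, 8, 10, 11, 12}


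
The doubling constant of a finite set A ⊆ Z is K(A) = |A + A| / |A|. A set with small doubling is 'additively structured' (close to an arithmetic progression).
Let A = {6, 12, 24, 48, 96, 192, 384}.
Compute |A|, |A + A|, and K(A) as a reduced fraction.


|A| = 7.
Compute A + A by enumerating all 49 pairs.
A + A = {12, 18, 24, 30, 36, 48, 54, 60, 72, 96, 102, 108, 120, 144, 192, 198, 204, 216, 240, 288, 384, 390, 396, 408, 432, 480, 576, 768}, so |A + A| = 28.
K = |A + A| / |A| = 28/7 = 4/1 ≈ 4.0000.
Reference: AP of size 7 gives K = 13/7 ≈ 1.8571; a fully generic set of size 7 gives K ≈ 4.0000.

|A| = 7, |A + A| = 28, K = 28/7 = 4/1.


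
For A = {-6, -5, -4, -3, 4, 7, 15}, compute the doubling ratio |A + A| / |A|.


|A| = 7.
Compute A + A by enumerating all 49 pairs.
A + A = {-12, -11, -10, -9, -8, -7, -6, -2, -1, 0, 1, 2, 3, 4, 8, 9, 10, 11, 12, 14, 19, 22, 30}, so |A + A| = 23.
K = |A + A| / |A| = 23/7 (already in lowest terms) ≈ 3.2857.
Reference: AP of size 7 gives K = 13/7 ≈ 1.8571; a fully generic set of size 7 gives K ≈ 4.0000.

|A| = 7, |A + A| = 23, K = 23/7.


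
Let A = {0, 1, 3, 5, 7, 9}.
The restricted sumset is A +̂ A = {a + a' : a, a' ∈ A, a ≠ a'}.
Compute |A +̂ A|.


Restricted sumset: A +̂ A = {a + a' : a ∈ A, a' ∈ A, a ≠ a'}.
Equivalently, take A + A and drop any sum 2a that is achievable ONLY as a + a for a ∈ A (i.e. sums representable only with equal summands).
Enumerate pairs (a, a') with a < a' (symmetric, so each unordered pair gives one sum; this covers all a ≠ a'):
  0 + 1 = 1
  0 + 3 = 3
  0 + 5 = 5
  0 + 7 = 7
  0 + 9 = 9
  1 + 3 = 4
  1 + 5 = 6
  1 + 7 = 8
  1 + 9 = 10
  3 + 5 = 8
  3 + 7 = 10
  3 + 9 = 12
  5 + 7 = 12
  5 + 9 = 14
  7 + 9 = 16
Collected distinct sums: {1, 3, 4, 5, 6, 7, 8, 9, 10, 12, 14, 16}
|A +̂ A| = 12
(Reference bound: |A +̂ A| ≥ 2|A| - 3 for |A| ≥ 2, with |A| = 6 giving ≥ 9.)

|A +̂ A| = 12


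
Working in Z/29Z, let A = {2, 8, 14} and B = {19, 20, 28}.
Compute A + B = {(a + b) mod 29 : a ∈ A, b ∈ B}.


Work in Z/29Z: reduce every sum a + b modulo 29.
Enumerate all 9 pairs:
a = 2: 2+19=21, 2+20=22, 2+28=1
a = 8: 8+19=27, 8+20=28, 8+28=7
a = 14: 14+19=4, 14+20=5, 14+28=13
Distinct residues collected: {1, 4, 5, 7, 13, 21, 22, 27, 28}
|A + B| = 9 (out of 29 total residues).

A + B = {1, 4, 5, 7, 13, 21, 22, 27, 28}


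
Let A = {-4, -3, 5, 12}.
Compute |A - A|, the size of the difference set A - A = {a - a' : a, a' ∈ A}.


A - A = {a - a' : a, a' ∈ A}; |A| = 4.
Bounds: 2|A|-1 ≤ |A - A| ≤ |A|² - |A| + 1, i.e. 7 ≤ |A - A| ≤ 13.
Note: 0 ∈ A - A always (from a - a). The set is symmetric: if d ∈ A - A then -d ∈ A - A.
Enumerate nonzero differences d = a - a' with a > a' (then include -d):
Positive differences: {1, 7, 8, 9, 15, 16}
Full difference set: {0} ∪ (positive diffs) ∪ (negative diffs).
|A - A| = 1 + 2·6 = 13 (matches direct enumeration: 13).

|A - A| = 13


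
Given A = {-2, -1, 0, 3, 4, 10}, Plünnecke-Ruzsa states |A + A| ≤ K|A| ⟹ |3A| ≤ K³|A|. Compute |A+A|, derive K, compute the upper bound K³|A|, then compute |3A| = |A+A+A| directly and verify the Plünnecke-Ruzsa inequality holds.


|A| = 6.
Step 1: Compute A + A by enumerating all 36 pairs.
A + A = {-4, -3, -2, -1, 0, 1, 2, 3, 4, 6, 7, 8, 9, 10, 13, 14, 20}, so |A + A| = 17.
Step 2: Doubling constant K = |A + A|/|A| = 17/6 = 17/6 ≈ 2.8333.
Step 3: Plünnecke-Ruzsa gives |3A| ≤ K³·|A| = (2.8333)³ · 6 ≈ 136.4722.
Step 4: Compute 3A = A + A + A directly by enumerating all triples (a,b,c) ∈ A³; |3A| = 29.
Step 5: Check 29 ≤ 136.4722? Yes ✓.

K = 17/6, Plünnecke-Ruzsa bound K³|A| ≈ 136.4722, |3A| = 29, inequality holds.


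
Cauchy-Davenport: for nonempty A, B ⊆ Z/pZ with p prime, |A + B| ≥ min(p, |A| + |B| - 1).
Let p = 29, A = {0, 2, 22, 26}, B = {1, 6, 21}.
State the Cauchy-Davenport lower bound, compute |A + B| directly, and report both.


Cauchy-Davenport: |A + B| ≥ min(p, |A| + |B| - 1) for A, B nonempty in Z/pZ.
|A| = 4, |B| = 3, p = 29.
CD lower bound = min(29, 4 + 3 - 1) = min(29, 6) = 6.
Compute A + B mod 29 directly:
a = 0: 0+1=1, 0+6=6, 0+21=21
a = 2: 2+1=3, 2+6=8, 2+21=23
a = 22: 22+1=23, 22+6=28, 22+21=14
a = 26: 26+1=27, 26+6=3, 26+21=18
A + B = {1, 3, 6, 8, 14, 18, 21, 23, 27, 28}, so |A + B| = 10.
Verify: 10 ≥ 6? Yes ✓.

CD lower bound = 6, actual |A + B| = 10.


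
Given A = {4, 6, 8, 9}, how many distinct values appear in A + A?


A + A = {a + a' : a, a' ∈ A}; |A| = 4.
General bounds: 2|A| - 1 ≤ |A + A| ≤ |A|(|A|+1)/2, i.e. 7 ≤ |A + A| ≤ 10.
Lower bound 2|A|-1 is attained iff A is an arithmetic progression.
Enumerate sums a + a' for a ≤ a' (symmetric, so this suffices):
a = 4: 4+4=8, 4+6=10, 4+8=12, 4+9=13
a = 6: 6+6=12, 6+8=14, 6+9=15
a = 8: 8+8=16, 8+9=17
a = 9: 9+9=18
Distinct sums: {8, 10, 12, 13, 14, 15, 16, 17, 18}
|A + A| = 9

|A + A| = 9


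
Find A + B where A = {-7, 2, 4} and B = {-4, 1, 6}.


A + B = {a + b : a ∈ A, b ∈ B}.
Enumerate all |A|·|B| = 3·3 = 9 pairs (a, b) and collect distinct sums.
a = -7: -7+-4=-11, -7+1=-6, -7+6=-1
a = 2: 2+-4=-2, 2+1=3, 2+6=8
a = 4: 4+-4=0, 4+1=5, 4+6=10
Collecting distinct sums: A + B = {-11, -6, -2, -1, 0, 3, 5, 8, 10}
|A + B| = 9

A + B = {-11, -6, -2, -1, 0, 3, 5, 8, 10}


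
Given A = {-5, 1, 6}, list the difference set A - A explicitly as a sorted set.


A - A = {a - a' : a, a' ∈ A}.
Compute a - a' for each ordered pair (a, a'):
a = -5: -5--5=0, -5-1=-6, -5-6=-11
a = 1: 1--5=6, 1-1=0, 1-6=-5
a = 6: 6--5=11, 6-1=5, 6-6=0
Collecting distinct values (and noting 0 appears from a-a):
A - A = {-11, -6, -5, 0, 5, 6, 11}
|A - A| = 7

A - A = {-11, -6, -5, 0, 5, 6, 11}


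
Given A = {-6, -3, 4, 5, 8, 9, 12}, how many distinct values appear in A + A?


A + A = {a + a' : a, a' ∈ A}; |A| = 7.
General bounds: 2|A| - 1 ≤ |A + A| ≤ |A|(|A|+1)/2, i.e. 13 ≤ |A + A| ≤ 28.
Lower bound 2|A|-1 is attained iff A is an arithmetic progression.
Enumerate sums a + a' for a ≤ a' (symmetric, so this suffices):
a = -6: -6+-6=-12, -6+-3=-9, -6+4=-2, -6+5=-1, -6+8=2, -6+9=3, -6+12=6
a = -3: -3+-3=-6, -3+4=1, -3+5=2, -3+8=5, -3+9=6, -3+12=9
a = 4: 4+4=8, 4+5=9, 4+8=12, 4+9=13, 4+12=16
a = 5: 5+5=10, 5+8=13, 5+9=14, 5+12=17
a = 8: 8+8=16, 8+9=17, 8+12=20
a = 9: 9+9=18, 9+12=21
a = 12: 12+12=24
Distinct sums: {-12, -9, -6, -2, -1, 1, 2, 3, 5, 6, 8, 9, 10, 12, 13, 14, 16, 17, 18, 20, 21, 24}
|A + A| = 22

|A + A| = 22


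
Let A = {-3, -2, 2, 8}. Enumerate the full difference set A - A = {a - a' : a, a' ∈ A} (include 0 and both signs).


A - A = {a - a' : a, a' ∈ A}.
Compute a - a' for each ordered pair (a, a'):
a = -3: -3--3=0, -3--2=-1, -3-2=-5, -3-8=-11
a = -2: -2--3=1, -2--2=0, -2-2=-4, -2-8=-10
a = 2: 2--3=5, 2--2=4, 2-2=0, 2-8=-6
a = 8: 8--3=11, 8--2=10, 8-2=6, 8-8=0
Collecting distinct values (and noting 0 appears from a-a):
A - A = {-11, -10, -6, -5, -4, -1, 0, 1, 4, 5, 6, 10, 11}
|A - A| = 13

A - A = {-11, -10, -6, -5, -4, -1, 0, 1, 4, 5, 6, 10, 11}
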